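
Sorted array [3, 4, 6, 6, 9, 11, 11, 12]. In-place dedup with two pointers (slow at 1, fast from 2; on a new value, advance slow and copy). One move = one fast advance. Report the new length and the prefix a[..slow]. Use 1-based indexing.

length 6; prefix = [3, 4, 6, 9, 11, 12]

slow=1 fast=2: a[fast]=4≠a[slow]=3 write a[2]=4, slow++,fast++
slow=2 fast=3: a[fast]=6≠a[slow]=4 write a[3]=6, slow++,fast++
slow=3 fast=4: a[fast]=6=a[slow] dup, fast++
slow=3 fast=5: a[fast]=9≠a[slow]=6 write a[4]=9, slow++,fast++
slow=4 fast=6: a[fast]=11≠a[slow]=9 write a[5]=11, slow++,fast++
slow=5 fast=7: a[fast]=11=a[slow] dup, fast++
slow=5 fast=8: a[fast]=12≠a[slow]=11 write a[6]=12, slow++,fast++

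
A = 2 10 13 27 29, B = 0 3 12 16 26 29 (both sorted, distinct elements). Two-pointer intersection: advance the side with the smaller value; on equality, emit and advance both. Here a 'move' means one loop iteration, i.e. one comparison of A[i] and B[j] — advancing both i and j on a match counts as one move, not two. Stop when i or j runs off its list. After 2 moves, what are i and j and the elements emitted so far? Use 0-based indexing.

i=0 j=0: 2>0, j++
i=0 j=1: 2<3, i++

i=1, j=1, emitted=[]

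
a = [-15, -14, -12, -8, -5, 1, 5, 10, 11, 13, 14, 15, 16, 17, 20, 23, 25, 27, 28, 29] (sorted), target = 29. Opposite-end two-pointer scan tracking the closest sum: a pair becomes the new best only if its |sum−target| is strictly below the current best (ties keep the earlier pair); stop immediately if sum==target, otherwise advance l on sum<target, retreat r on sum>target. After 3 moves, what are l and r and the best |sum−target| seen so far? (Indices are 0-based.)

l=0 r=19: -15+29=14 d=15 *, l++
l=1 r=19: -14+29=15 d=14 *, l++
l=2 r=19: -12+29=17 d=12 *, l++

l=3, r=19, best |Δ|=12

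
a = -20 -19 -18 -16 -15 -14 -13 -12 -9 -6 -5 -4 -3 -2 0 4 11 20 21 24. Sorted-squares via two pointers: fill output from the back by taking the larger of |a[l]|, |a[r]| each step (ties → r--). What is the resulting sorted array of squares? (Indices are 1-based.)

[0, 4, 9, 16, 16, 25, 36, 81, 121, 144, 169, 196, 225, 256, 324, 361, 400, 400, 441, 576]

[1,20] |-20|<=|24| out[20]=576 → r--
[1,19] |-20|<=|21| out[19]=441 → r--
[1,18] |-20|<=|20| out[18]=400 → r--
[1,17] |-20|>|11| out[17]=400 → l++
[2,17] |-19|>|11| out[16]=361 → l++
[3,17] |-18|>|11| out[15]=324 → l++
[4,17] |-16|>|11| out[14]=256 → l++
[5,17] |-15|>|11| out[13]=225 → l++
[6,17] |-14|>|11| out[12]=196 → l++
[7,17] |-13|>|11| out[11]=169 → l++
[8,17] |-12|>|11| out[10]=144 → l++
[9,17] |-9|<=|11| out[9]=121 → r--
[9,16] |-9|>|4| out[8]=81 → l++
[10,16] |-6|>|4| out[7]=36 → l++
[11,16] |-5|>|4| out[6]=25 → l++
[12,16] |-4|<=|4| out[5]=16 → r--
[12,15] |-4|>|0| out[4]=16 → l++
[13,15] |-3|>|0| out[3]=9 → l++
[14,15] |-2|>|0| out[2]=4 → l++
[15,15] |0|<=|0| out[1]=0 → r--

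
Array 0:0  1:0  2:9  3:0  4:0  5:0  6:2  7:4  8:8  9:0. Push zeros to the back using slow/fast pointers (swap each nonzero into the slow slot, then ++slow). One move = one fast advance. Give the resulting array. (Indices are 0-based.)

[9, 2, 4, 8, 0, 0, 0, 0, 0, 0]

slow=0 fast=0: a[fast]=0, fast++
slow=0 fast=1: a[fast]=0, fast++
slow=0 fast=2: a[fast]=9≠0 swap→a[0]=9, slow++,fast++
slow=1 fast=3: a[fast]=0, fast++
slow=1 fast=4: a[fast]=0, fast++
slow=1 fast=5: a[fast]=0, fast++
slow=1 fast=6: a[fast]=2≠0 swap→a[1]=2, slow++,fast++
slow=2 fast=7: a[fast]=4≠0 swap→a[2]=4, slow++,fast++
slow=3 fast=8: a[fast]=8≠0 swap→a[3]=8, slow++,fast++
slow=4 fast=9: a[fast]=0, fast++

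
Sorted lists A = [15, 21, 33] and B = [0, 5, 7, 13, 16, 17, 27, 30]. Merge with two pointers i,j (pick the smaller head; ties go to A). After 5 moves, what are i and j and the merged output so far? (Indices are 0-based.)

i=1, j=4, merged so far=[0, 5, 7, 13, 15]

i=0 j=0: A[i]=15>B[j]=0 take 0, j++
i=0 j=1: A[i]=15>B[j]=5 take 5, j++
i=0 j=2: A[i]=15>B[j]=7 take 7, j++
i=0 j=3: A[i]=15>B[j]=13 take 13, j++
i=0 j=4: A[i]=15<=B[j]=16 take 15, i++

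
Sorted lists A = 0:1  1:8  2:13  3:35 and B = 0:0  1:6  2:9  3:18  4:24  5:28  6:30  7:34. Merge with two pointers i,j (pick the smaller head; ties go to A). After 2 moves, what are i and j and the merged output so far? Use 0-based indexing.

i=0 j=0: A[i]=1>B[j]=0 take 0, j++
i=0 j=1: A[i]=1<=B[j]=6 take 1, i++

i=1, j=1, merged so far=[0, 1]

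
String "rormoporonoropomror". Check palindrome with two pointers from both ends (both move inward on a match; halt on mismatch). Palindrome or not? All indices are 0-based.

l=0 r=18: 'r'=='r', l++,r--
l=1 r=17: 'o'=='o', l++,r--
l=2 r=16: 'r'=='r', l++,r--
l=3 r=15: 'm'=='m', l++,r--
l=4 r=14: 'o'=='o', l++,r--
l=5 r=13: 'p'=='p', l++,r--
l=6 r=12: 'o'=='o', l++,r--
l=7 r=11: 'r'=='r', l++,r--
l=8 r=10: 'o'=='o', l++,r--

palindrome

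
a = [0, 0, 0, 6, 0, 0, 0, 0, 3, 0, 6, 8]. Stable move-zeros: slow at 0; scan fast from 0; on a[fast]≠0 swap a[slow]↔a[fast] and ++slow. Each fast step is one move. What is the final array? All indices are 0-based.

[6, 3, 6, 8, 0, 0, 0, 0, 0, 0, 0, 0]

slow=0 fast=0: a[fast]=0, fast++
slow=0 fast=1: a[fast]=0, fast++
slow=0 fast=2: a[fast]=0, fast++
slow=0 fast=3: a[fast]=6≠0 swap→a[0]=6, slow++,fast++
slow=1 fast=4: a[fast]=0, fast++
slow=1 fast=5: a[fast]=0, fast++
slow=1 fast=6: a[fast]=0, fast++
slow=1 fast=7: a[fast]=0, fast++
slow=1 fast=8: a[fast]=3≠0 swap→a[1]=3, slow++,fast++
slow=2 fast=9: a[fast]=0, fast++
slow=2 fast=10: a[fast]=6≠0 swap→a[2]=6, slow++,fast++
slow=3 fast=11: a[fast]=8≠0 swap→a[3]=8, slow++,fast++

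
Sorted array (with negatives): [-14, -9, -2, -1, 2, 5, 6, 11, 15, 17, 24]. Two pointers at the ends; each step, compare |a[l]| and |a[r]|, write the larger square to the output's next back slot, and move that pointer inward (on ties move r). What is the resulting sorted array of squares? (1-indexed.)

[1, 4, 4, 25, 36, 81, 121, 196, 225, 289, 576]

l=1 r=11: |-14|<=|24| out[11]=576, r--
l=1 r=10: |-14|<=|17| out[10]=289, r--
l=1 r=9: |-14|<=|15| out[9]=225, r--
l=1 r=8: |-14|>|11| out[8]=196, l++
l=2 r=8: |-9|<=|11| out[7]=121, r--
l=2 r=7: |-9|>|6| out[6]=81, l++
l=3 r=7: |-2|<=|6| out[5]=36, r--
l=3 r=6: |-2|<=|5| out[4]=25, r--
l=3 r=5: |-2|<=|2| out[3]=4, r--
l=3 r=4: |-2|>|-1| out[2]=4, l++
l=4 r=4: |-1|<=|-1| out[1]=1, r--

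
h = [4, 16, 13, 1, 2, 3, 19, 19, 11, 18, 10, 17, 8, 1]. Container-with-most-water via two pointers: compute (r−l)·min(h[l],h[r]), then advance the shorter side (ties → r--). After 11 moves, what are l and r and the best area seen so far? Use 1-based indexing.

l=7, r=9, best area=160

[1,14] min(4,1)*13=13 best=13 * → r--
[1,13] min(4,8)*12=48 best=48 * → l++
[2,13] min(16,8)*11=88 best=88 * → r--
[2,12] min(16,17)*10=160 best=160 * → l++
[3,12] min(13,17)*9=117 best=160 → l++
[4,12] min(1,17)*8=8 best=160 → l++
[5,12] min(2,17)*7=14 best=160 → l++
[6,12] min(3,17)*6=18 best=160 → l++
[7,12] min(19,17)*5=85 best=160 → r--
[7,11] min(19,10)*4=40 best=160 → r--
[7,10] min(19,18)*3=54 best=160 → r--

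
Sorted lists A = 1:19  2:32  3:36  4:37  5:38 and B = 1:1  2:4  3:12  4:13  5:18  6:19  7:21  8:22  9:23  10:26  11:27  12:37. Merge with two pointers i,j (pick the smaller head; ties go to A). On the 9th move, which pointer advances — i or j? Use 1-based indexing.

i=1 j=1: A[i]=19>B[j]=1 take 1, j++
i=1 j=2: A[i]=19>B[j]=4 take 4, j++
i=1 j=3: A[i]=19>B[j]=12 take 12, j++
i=1 j=4: A[i]=19>B[j]=13 take 13, j++
i=1 j=5: A[i]=19>B[j]=18 take 18, j++
i=1 j=6: A[i]=19<=B[j]=19 take 19, i++
i=2 j=6: A[i]=32>B[j]=19 take 19, j++
i=2 j=7: A[i]=32>B[j]=21 take 21, j++
i=2 j=8: A[i]=32>B[j]=22 take 22, j++

j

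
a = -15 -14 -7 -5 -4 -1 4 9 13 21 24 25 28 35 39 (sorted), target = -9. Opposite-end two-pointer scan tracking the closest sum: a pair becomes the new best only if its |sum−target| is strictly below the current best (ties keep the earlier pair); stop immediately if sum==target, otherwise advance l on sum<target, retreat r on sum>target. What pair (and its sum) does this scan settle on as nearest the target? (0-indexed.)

pair (-5, -4) with sum -9 (|Δ|=0)

[0,14] -15+39=24 d=33 * → r--
[0,13] -15+35=20 d=29 * → r--
[0,12] -15+28=13 d=22 * → r--
[0,11] -15+25=10 d=19 * → r--
[0,10] -15+24=9 d=18 * → r--
[0,9] -15+21=6 d=15 * → r--
[0,8] -15+13=-2 d=7 * → r--
[0,7] -15+9=-6 d=3 * → r--
[0,6] -15+4=-11 d=2 * → l++
[1,6] -14+4=-10 d=1 * → l++
[2,6] -7+4=-3 d=6 → r--
[2,5] -7+-1=-8 d=1 → r--
[2,4] -7+-4=-11 d=2 → l++
[3,4] -5+-4=-9 d=0 * → stop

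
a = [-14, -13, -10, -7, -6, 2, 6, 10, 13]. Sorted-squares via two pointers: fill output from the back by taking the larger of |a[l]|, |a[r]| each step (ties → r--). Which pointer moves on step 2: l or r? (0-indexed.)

r

l=0 r=8: |-14|>|13| out[8]=196, l++
l=1 r=8: |-13|<=|13| out[7]=169, r--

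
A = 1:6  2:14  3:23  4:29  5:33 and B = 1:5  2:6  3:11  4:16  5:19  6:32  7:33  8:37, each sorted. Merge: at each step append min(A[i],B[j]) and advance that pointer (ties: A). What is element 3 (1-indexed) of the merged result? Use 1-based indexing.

merged[3] = 6

i=1 j=1: A[i]=6>B[j]=5 take 5, j++
i=1 j=2: A[i]=6<=B[j]=6 take 6, i++
i=2 j=2: A[i]=14>B[j]=6 take 6, j++
i=2 j=3: A[i]=14>B[j]=11 take 11, j++
i=2 j=4: A[i]=14<=B[j]=16 take 14, i++
i=3 j=4: A[i]=23>B[j]=16 take 16, j++
i=3 j=5: A[i]=23>B[j]=19 take 19, j++
i=3 j=6: A[i]=23<=B[j]=32 take 23, i++
i=4 j=6: A[i]=29<=B[j]=32 take 29, i++
i=5 j=6: A[i]=33>B[j]=32 take 32, j++
i=5 j=7: A[i]=33<=B[j]=33 take 33, i++
i=6 j=7: A done, take B[j]=33, j++
i=6 j=8: A done, take B[j]=37, j++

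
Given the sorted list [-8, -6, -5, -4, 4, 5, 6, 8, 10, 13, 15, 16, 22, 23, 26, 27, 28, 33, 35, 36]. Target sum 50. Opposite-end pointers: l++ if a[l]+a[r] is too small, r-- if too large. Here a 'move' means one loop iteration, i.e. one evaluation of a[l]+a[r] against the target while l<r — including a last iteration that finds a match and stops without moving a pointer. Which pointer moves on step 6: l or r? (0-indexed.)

[0,19] -8+36=28 <50 → l++
[1,19] -6+36=30 <50 → l++
[2,19] -5+36=31 <50 → l++
[3,19] -4+36=32 <50 → l++
[4,19] 4+36=40 <50 → l++
[5,19] 5+36=41 <50 → l++

l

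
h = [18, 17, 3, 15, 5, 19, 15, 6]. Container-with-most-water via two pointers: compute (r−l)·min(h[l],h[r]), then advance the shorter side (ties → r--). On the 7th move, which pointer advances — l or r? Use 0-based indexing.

l=0 r=7: min(18,6)*7=42 best=42 *, r--
l=0 r=6: min(18,15)*6=90 best=90 *, r--
l=0 r=5: min(18,19)*5=90 best=90, l++
l=1 r=5: min(17,19)*4=68 best=90, l++
l=2 r=5: min(3,19)*3=9 best=90, l++
l=3 r=5: min(15,19)*2=30 best=90, l++
l=4 r=5: min(5,19)*1=5 best=90, l++

l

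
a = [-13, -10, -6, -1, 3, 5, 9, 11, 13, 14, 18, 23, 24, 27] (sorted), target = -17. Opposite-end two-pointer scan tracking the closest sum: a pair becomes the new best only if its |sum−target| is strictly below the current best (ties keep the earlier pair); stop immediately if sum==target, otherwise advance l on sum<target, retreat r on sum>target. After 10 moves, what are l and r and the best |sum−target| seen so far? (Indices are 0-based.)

l=0 r=13: -13+27=14 d=31 *, r--
l=0 r=12: -13+24=11 d=28 *, r--
l=0 r=11: -13+23=10 d=27 *, r--
l=0 r=10: -13+18=5 d=22 *, r--
l=0 r=9: -13+14=1 d=18 *, r--
l=0 r=8: -13+13=0 d=17 *, r--
l=0 r=7: -13+11=-2 d=15 *, r--
l=0 r=6: -13+9=-4 d=13 *, r--
l=0 r=5: -13+5=-8 d=9 *, r--
l=0 r=4: -13+3=-10 d=7 *, r--

l=0, r=3, best |Δ|=7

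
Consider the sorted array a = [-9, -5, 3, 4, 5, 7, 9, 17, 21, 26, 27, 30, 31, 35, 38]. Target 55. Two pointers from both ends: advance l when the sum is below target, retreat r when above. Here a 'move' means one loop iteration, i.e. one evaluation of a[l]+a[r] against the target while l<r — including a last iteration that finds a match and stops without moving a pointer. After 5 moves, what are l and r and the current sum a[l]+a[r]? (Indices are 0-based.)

l=5, r=14, sum=45

[0,14] -9+38=29 <55 → l++
[1,14] -5+38=33 <55 → l++
[2,14] 3+38=41 <55 → l++
[3,14] 4+38=42 <55 → l++
[4,14] 5+38=43 <55 → l++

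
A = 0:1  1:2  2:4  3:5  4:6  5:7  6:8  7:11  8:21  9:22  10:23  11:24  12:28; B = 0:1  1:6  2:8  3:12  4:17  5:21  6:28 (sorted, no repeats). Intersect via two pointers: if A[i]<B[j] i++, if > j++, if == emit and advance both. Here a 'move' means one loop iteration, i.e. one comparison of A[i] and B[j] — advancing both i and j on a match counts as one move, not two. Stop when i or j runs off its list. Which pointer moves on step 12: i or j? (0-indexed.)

[i=0,j=0] 1==1 emit → i++,j++
[i=1,j=1] 2<6 → i++
[i=2,j=1] 4<6 → i++
[i=3,j=1] 5<6 → i++
[i=4,j=1] 6==6 emit → i++,j++
[i=5,j=2] 7<8 → i++
[i=6,j=2] 8==8 emit → i++,j++
[i=7,j=3] 11<12 → i++
[i=8,j=3] 21>12 → j++
[i=8,j=4] 21>17 → j++
[i=8,j=5] 21==21 emit → i++,j++
[i=9,j=6] 22<28 → i++

i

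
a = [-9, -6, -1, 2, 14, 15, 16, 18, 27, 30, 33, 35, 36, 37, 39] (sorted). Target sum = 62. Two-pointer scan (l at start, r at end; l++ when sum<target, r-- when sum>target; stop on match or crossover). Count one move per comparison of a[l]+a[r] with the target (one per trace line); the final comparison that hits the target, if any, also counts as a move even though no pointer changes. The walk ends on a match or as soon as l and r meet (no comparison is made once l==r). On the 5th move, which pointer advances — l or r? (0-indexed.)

l

[0,14] -9+39=30 <62 → l++
[1,14] -6+39=33 <62 → l++
[2,14] -1+39=38 <62 → l++
[3,14] 2+39=41 <62 → l++
[4,14] 14+39=53 <62 → l++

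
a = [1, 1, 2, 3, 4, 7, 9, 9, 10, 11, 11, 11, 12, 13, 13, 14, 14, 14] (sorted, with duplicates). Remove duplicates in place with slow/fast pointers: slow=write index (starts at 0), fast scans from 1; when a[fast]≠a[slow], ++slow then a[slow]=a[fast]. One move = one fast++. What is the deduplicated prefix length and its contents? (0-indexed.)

(s=0,f=1) a[fast]=1=a[slow] dup → fast++
(s=0,f=2) a[fast]=2≠a[slow]=1 write a[1]=2 → slow++,fast++
(s=1,f=3) a[fast]=3≠a[slow]=2 write a[2]=3 → slow++,fast++
(s=2,f=4) a[fast]=4≠a[slow]=3 write a[3]=4 → slow++,fast++
(s=3,f=5) a[fast]=7≠a[slow]=4 write a[4]=7 → slow++,fast++
(s=4,f=6) a[fast]=9≠a[slow]=7 write a[5]=9 → slow++,fast++
(s=5,f=7) a[fast]=9=a[slow] dup → fast++
(s=5,f=8) a[fast]=10≠a[slow]=9 write a[6]=10 → slow++,fast++
(s=6,f=9) a[fast]=11≠a[slow]=10 write a[7]=11 → slow++,fast++
(s=7,f=10) a[fast]=11=a[slow] dup → fast++
(s=7,f=11) a[fast]=11=a[slow] dup → fast++
(s=7,f=12) a[fast]=12≠a[slow]=11 write a[8]=12 → slow++,fast++
(s=8,f=13) a[fast]=13≠a[slow]=12 write a[9]=13 → slow++,fast++
(s=9,f=14) a[fast]=13=a[slow] dup → fast++
(s=9,f=15) a[fast]=14≠a[slow]=13 write a[10]=14 → slow++,fast++
(s=10,f=16) a[fast]=14=a[slow] dup → fast++
(s=10,f=17) a[fast]=14=a[slow] dup → fast++

length 11; prefix = [1, 2, 3, 4, 7, 9, 10, 11, 12, 13, 14]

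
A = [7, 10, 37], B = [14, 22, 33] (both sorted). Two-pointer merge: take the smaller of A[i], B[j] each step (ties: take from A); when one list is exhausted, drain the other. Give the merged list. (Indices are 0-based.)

i=0 j=0: A[i]=7<=B[j]=14 take 7, i++
i=1 j=0: A[i]=10<=B[j]=14 take 10, i++
i=2 j=0: A[i]=37>B[j]=14 take 14, j++
i=2 j=1: A[i]=37>B[j]=22 take 22, j++
i=2 j=2: A[i]=37>B[j]=33 take 33, j++
i=2 j=3: B done, take A[i]=37, i++

[7, 10, 14, 22, 33, 37]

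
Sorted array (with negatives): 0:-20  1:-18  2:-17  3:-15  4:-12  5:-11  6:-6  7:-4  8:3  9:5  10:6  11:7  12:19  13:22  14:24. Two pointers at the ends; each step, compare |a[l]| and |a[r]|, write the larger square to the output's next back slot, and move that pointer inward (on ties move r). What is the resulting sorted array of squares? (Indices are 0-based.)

l=0 r=14: |-20|<=|24| out[14]=576, r--
l=0 r=13: |-20|<=|22| out[13]=484, r--
l=0 r=12: |-20|>|19| out[12]=400, l++
l=1 r=12: |-18|<=|19| out[11]=361, r--
l=1 r=11: |-18|>|7| out[10]=324, l++
l=2 r=11: |-17|>|7| out[9]=289, l++
l=3 r=11: |-15|>|7| out[8]=225, l++
l=4 r=11: |-12|>|7| out[7]=144, l++
l=5 r=11: |-11|>|7| out[6]=121, l++
l=6 r=11: |-6|<=|7| out[5]=49, r--
l=6 r=10: |-6|<=|6| out[4]=36, r--
l=6 r=9: |-6|>|5| out[3]=36, l++
l=7 r=9: |-4|<=|5| out[2]=25, r--
l=7 r=8: |-4|>|3| out[1]=16, l++
l=8 r=8: |3|<=|3| out[0]=9, r--

[9, 16, 25, 36, 36, 49, 121, 144, 225, 289, 324, 361, 400, 484, 576]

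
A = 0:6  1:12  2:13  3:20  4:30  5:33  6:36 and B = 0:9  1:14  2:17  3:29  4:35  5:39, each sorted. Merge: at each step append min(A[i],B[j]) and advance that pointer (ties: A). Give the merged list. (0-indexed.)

i=0 j=0: A[i]=6<=B[j]=9 take 6, i++
i=1 j=0: A[i]=12>B[j]=9 take 9, j++
i=1 j=1: A[i]=12<=B[j]=14 take 12, i++
i=2 j=1: A[i]=13<=B[j]=14 take 13, i++
i=3 j=1: A[i]=20>B[j]=14 take 14, j++
i=3 j=2: A[i]=20>B[j]=17 take 17, j++
i=3 j=3: A[i]=20<=B[j]=29 take 20, i++
i=4 j=3: A[i]=30>B[j]=29 take 29, j++
i=4 j=4: A[i]=30<=B[j]=35 take 30, i++
i=5 j=4: A[i]=33<=B[j]=35 take 33, i++
i=6 j=4: A[i]=36>B[j]=35 take 35, j++
i=6 j=5: A[i]=36<=B[j]=39 take 36, i++
i=7 j=5: A done, take B[j]=39, j++

[6, 9, 12, 13, 14, 17, 20, 29, 30, 33, 35, 36, 39]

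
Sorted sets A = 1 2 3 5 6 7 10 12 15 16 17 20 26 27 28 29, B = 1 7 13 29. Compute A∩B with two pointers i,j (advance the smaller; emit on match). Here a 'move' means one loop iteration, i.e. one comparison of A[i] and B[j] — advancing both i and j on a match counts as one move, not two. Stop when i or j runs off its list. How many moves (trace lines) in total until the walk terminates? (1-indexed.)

17 moves

i=1 j=1: 1==1 emit, i++,j++
i=2 j=2: 2<7, i++
i=3 j=2: 3<7, i++
i=4 j=2: 5<7, i++
i=5 j=2: 6<7, i++
i=6 j=2: 7==7 emit, i++,j++
i=7 j=3: 10<13, i++
i=8 j=3: 12<13, i++
i=9 j=3: 15>13, j++
i=9 j=4: 15<29, i++
i=10 j=4: 16<29, i++
i=11 j=4: 17<29, i++
i=12 j=4: 20<29, i++
i=13 j=4: 26<29, i++
i=14 j=4: 27<29, i++
i=15 j=4: 28<29, i++
i=16 j=4: 29==29 emit, i++,j++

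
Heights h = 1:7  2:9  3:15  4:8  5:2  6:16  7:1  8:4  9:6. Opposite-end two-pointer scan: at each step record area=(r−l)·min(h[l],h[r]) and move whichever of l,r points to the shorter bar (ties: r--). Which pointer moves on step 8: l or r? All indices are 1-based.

l=1 r=9: min(7,6)*8=48 best=48 *, r--
l=1 r=8: min(7,4)*7=28 best=48, r--
l=1 r=7: min(7,1)*6=6 best=48, r--
l=1 r=6: min(7,16)*5=35 best=48, l++
l=2 r=6: min(9,16)*4=36 best=48, l++
l=3 r=6: min(15,16)*3=45 best=48, l++
l=4 r=6: min(8,16)*2=16 best=48, l++
l=5 r=6: min(2,16)*1=2 best=48, l++

l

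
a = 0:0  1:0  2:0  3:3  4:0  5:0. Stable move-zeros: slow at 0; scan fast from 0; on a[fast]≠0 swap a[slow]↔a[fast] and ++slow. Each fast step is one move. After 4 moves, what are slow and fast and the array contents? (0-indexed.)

slow=0 fast=0: a[fast]=0, fast++
slow=0 fast=1: a[fast]=0, fast++
slow=0 fast=2: a[fast]=0, fast++
slow=0 fast=3: a[fast]=3≠0 swap→a[0]=3, slow++,fast++

slow=1, fast=4, a=[3, 0, 0, 0, 0, 0]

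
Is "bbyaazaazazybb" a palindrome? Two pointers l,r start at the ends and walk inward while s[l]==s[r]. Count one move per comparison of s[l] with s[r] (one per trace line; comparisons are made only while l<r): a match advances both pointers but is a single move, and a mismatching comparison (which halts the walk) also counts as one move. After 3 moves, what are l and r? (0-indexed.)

l=3, r=10

[0,13] 'b'=='b' → l++,r--
[1,12] 'b'=='b' → l++,r--
[2,11] 'y'=='y' → l++,r--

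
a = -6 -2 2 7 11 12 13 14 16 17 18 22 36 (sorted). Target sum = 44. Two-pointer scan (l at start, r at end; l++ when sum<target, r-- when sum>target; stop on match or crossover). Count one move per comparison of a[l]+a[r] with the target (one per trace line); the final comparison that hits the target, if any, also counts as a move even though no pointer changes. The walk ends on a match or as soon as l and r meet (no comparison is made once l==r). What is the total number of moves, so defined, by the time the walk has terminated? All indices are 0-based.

l=0 r=12: -6+36=30 <44, l++
l=1 r=12: -2+36=34 <44, l++
l=2 r=12: 2+36=38 <44, l++
l=3 r=12: 7+36=43 <44, l++
l=4 r=12: 11+36=47 >44, r--
l=4 r=11: 11+22=33 <44, l++
l=5 r=11: 12+22=34 <44, l++
l=6 r=11: 13+22=35 <44, l++
l=7 r=11: 14+22=36 <44, l++
l=8 r=11: 16+22=38 <44, l++
l=9 r=11: 17+22=39 <44, l++
l=10 r=11: 18+22=40 <44, l++

12 moves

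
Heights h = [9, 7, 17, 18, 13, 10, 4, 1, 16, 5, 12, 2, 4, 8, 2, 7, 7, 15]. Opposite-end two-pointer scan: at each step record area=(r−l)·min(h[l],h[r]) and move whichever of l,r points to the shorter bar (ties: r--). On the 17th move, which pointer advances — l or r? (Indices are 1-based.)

[1,18] min(9,15)*17=153 best=153 * → l++
[2,18] min(7,15)*16=112 best=153 → l++
[3,18] min(17,15)*15=225 best=225 * → r--
[3,17] min(17,7)*14=98 best=225 → r--
[3,16] min(17,7)*13=91 best=225 → r--
[3,15] min(17,2)*12=24 best=225 → r--
[3,14] min(17,8)*11=88 best=225 → r--
[3,13] min(17,4)*10=40 best=225 → r--
[3,12] min(17,2)*9=18 best=225 → r--
[3,11] min(17,12)*8=96 best=225 → r--
[3,10] min(17,5)*7=35 best=225 → r--
[3,9] min(17,16)*6=96 best=225 → r--
[3,8] min(17,1)*5=5 best=225 → r--
[3,7] min(17,4)*4=16 best=225 → r--
[3,6] min(17,10)*3=30 best=225 → r--
[3,5] min(17,13)*2=26 best=225 → r--
[3,4] min(17,18)*1=17 best=225 → l++

l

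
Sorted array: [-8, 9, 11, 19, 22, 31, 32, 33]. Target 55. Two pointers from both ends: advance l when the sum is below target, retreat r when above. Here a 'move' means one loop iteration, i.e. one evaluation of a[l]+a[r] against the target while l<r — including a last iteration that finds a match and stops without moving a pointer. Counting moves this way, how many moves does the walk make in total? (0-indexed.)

l=0 r=7: -8+33=25 <55, l++
l=1 r=7: 9+33=42 <55, l++
l=2 r=7: 11+33=44 <55, l++
l=3 r=7: 19+33=52 <55, l++
l=4 r=7: 22+33=55, found

5 moves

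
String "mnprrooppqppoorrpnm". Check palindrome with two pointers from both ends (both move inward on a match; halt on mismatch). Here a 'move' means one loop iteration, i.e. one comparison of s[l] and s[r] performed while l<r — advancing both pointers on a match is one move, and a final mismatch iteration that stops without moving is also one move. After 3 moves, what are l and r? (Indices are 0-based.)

[0,18] 'm'=='m' → l++,r--
[1,17] 'n'=='n' → l++,r--
[2,16] 'p'=='p' → l++,r--

l=3, r=15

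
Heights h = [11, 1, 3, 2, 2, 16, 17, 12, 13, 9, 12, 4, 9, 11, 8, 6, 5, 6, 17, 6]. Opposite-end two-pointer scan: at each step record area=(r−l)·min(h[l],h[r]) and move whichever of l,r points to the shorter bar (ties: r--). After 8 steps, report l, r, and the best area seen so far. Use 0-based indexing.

l=0 r=19: min(11,6)*19=114 best=114 *, r--
l=0 r=18: min(11,17)*18=198 best=198 *, l++
l=1 r=18: min(1,17)*17=17 best=198, l++
l=2 r=18: min(3,17)*16=48 best=198, l++
l=3 r=18: min(2,17)*15=30 best=198, l++
l=4 r=18: min(2,17)*14=28 best=198, l++
l=5 r=18: min(16,17)*13=208 best=208 *, l++
l=6 r=18: min(17,17)*12=204 best=208, r--

l=6, r=17, best area=208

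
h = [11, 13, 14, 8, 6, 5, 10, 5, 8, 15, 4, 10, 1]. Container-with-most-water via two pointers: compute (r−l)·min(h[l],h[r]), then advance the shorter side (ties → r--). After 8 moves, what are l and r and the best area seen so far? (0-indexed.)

l=5, r=9, best area=110

[0,12] min(11,1)*12=12 best=12 * → r--
[0,11] min(11,10)*11=110 best=110 * → r--
[0,10] min(11,4)*10=40 best=110 → r--
[0,9] min(11,15)*9=99 best=110 → l++
[1,9] min(13,15)*8=104 best=110 → l++
[2,9] min(14,15)*7=98 best=110 → l++
[3,9] min(8,15)*6=48 best=110 → l++
[4,9] min(6,15)*5=30 best=110 → l++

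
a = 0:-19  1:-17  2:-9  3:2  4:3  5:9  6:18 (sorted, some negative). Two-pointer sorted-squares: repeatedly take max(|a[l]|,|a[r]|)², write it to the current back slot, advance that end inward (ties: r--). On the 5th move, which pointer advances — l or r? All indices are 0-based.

l

[0,6] |-19|>|18| out[6]=361 → l++
[1,6] |-17|<=|18| out[5]=324 → r--
[1,5] |-17|>|9| out[4]=289 → l++
[2,5] |-9|<=|9| out[3]=81 → r--
[2,4] |-9|>|3| out[2]=81 → l++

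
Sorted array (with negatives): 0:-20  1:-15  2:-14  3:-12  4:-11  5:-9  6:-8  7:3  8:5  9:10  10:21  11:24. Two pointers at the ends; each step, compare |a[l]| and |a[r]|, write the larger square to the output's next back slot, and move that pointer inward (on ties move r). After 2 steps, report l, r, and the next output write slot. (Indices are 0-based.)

l=0 r=11: |-20|<=|24| out[11]=576, r--
l=0 r=10: |-20|<=|21| out[10]=441, r--

l=0, r=9, next write slot=9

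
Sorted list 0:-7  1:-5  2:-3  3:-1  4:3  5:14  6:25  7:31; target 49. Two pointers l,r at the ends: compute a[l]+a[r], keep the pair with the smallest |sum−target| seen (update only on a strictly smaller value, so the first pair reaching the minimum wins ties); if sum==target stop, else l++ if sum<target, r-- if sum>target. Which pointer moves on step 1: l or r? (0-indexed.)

l=0 r=7: -7+31=24 d=25 *, l++

l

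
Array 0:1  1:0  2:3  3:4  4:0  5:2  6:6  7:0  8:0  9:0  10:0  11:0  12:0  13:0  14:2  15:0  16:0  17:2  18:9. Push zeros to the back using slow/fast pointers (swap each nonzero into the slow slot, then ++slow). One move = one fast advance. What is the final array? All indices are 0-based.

[1, 3, 4, 2, 6, 2, 2, 9, 0, 0, 0, 0, 0, 0, 0, 0, 0, 0, 0]

(s=0,f=0) a[fast]=1≠0 swap→a[0]=1 → slow++,fast++
(s=1,f=1) a[fast]=0 → fast++
(s=1,f=2) a[fast]=3≠0 swap→a[1]=3 → slow++,fast++
(s=2,f=3) a[fast]=4≠0 swap→a[2]=4 → slow++,fast++
(s=3,f=4) a[fast]=0 → fast++
(s=3,f=5) a[fast]=2≠0 swap→a[3]=2 → slow++,fast++
(s=4,f=6) a[fast]=6≠0 swap→a[4]=6 → slow++,fast++
(s=5,f=7) a[fast]=0 → fast++
(s=5,f=8) a[fast]=0 → fast++
(s=5,f=9) a[fast]=0 → fast++
(s=5,f=10) a[fast]=0 → fast++
(s=5,f=11) a[fast]=0 → fast++
(s=5,f=12) a[fast]=0 → fast++
(s=5,f=13) a[fast]=0 → fast++
(s=5,f=14) a[fast]=2≠0 swap→a[5]=2 → slow++,fast++
(s=6,f=15) a[fast]=0 → fast++
(s=6,f=16) a[fast]=0 → fast++
(s=6,f=17) a[fast]=2≠0 swap→a[6]=2 → slow++,fast++
(s=7,f=18) a[fast]=9≠0 swap→a[7]=9 → slow++,fast++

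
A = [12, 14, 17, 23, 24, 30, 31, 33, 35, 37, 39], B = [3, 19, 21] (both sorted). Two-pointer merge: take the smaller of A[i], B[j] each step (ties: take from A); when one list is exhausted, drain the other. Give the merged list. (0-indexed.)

[3, 12, 14, 17, 19, 21, 23, 24, 30, 31, 33, 35, 37, 39]

[i=0,j=0] A[i]=12>B[j]=3 take 3 → j++
[i=0,j=1] A[i]=12<=B[j]=19 take 12 → i++
[i=1,j=1] A[i]=14<=B[j]=19 take 14 → i++
[i=2,j=1] A[i]=17<=B[j]=19 take 17 → i++
[i=3,j=1] A[i]=23>B[j]=19 take 19 → j++
[i=3,j=2] A[i]=23>B[j]=21 take 21 → j++
[i=3,j=3] B done, take A[i]=23 → i++
[i=4,j=3] B done, take A[i]=24 → i++
[i=5,j=3] B done, take A[i]=30 → i++
[i=6,j=3] B done, take A[i]=31 → i++
[i=7,j=3] B done, take A[i]=33 → i++
[i=8,j=3] B done, take A[i]=35 → i++
[i=9,j=3] B done, take A[i]=37 → i++
[i=10,j=3] B done, take A[i]=39 → i++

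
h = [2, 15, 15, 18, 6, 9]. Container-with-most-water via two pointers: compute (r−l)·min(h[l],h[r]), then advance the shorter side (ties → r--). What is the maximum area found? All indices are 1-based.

[1,6] min(2,9)*5=10 best=10 * → l++
[2,6] min(15,9)*4=36 best=36 * → r--
[2,5] min(15,6)*3=18 best=36 → r--
[2,4] min(15,18)*2=30 best=36 → l++
[3,4] min(15,18)*1=15 best=36 → l++

max area = 36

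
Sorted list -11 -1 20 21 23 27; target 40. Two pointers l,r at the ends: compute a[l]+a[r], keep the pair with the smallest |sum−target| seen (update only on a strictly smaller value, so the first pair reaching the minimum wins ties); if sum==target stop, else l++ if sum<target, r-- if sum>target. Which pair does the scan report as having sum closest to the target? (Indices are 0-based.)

l=0 r=5: -11+27=16 d=24 *, l++
l=1 r=5: -1+27=26 d=14 *, l++
l=2 r=5: 20+27=47 d=7 *, r--
l=2 r=4: 20+23=43 d=3 *, r--
l=2 r=3: 20+21=41 d=1 *, r--

pair (20, 21) with sum 41 (|Δ|=1)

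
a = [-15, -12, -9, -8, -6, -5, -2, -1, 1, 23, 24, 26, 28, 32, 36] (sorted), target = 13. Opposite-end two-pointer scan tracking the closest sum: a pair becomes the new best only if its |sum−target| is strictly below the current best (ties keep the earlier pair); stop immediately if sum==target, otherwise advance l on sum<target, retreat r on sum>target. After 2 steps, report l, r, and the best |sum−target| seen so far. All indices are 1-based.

l=1, r=13, best |Δ|=4

l=1 r=15: -15+36=21 d=8 *, r--
l=1 r=14: -15+32=17 d=4 *, r--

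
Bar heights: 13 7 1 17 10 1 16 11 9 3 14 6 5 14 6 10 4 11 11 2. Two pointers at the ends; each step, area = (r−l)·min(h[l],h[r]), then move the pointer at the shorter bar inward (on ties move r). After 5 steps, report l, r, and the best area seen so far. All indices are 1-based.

l=1 r=20: min(13,2)*19=38 best=38 *, r--
l=1 r=19: min(13,11)*18=198 best=198 *, r--
l=1 r=18: min(13,11)*17=187 best=198, r--
l=1 r=17: min(13,4)*16=64 best=198, r--
l=1 r=16: min(13,10)*15=150 best=198, r--

l=1, r=15, best area=198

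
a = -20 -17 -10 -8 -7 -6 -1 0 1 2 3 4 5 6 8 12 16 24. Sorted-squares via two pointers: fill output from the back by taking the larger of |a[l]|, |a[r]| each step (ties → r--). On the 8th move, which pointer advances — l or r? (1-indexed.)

l

l=1 r=18: |-20|<=|24| out[18]=576, r--
l=1 r=17: |-20|>|16| out[17]=400, l++
l=2 r=17: |-17|>|16| out[16]=289, l++
l=3 r=17: |-10|<=|16| out[15]=256, r--
l=3 r=16: |-10|<=|12| out[14]=144, r--
l=3 r=15: |-10|>|8| out[13]=100, l++
l=4 r=15: |-8|<=|8| out[12]=64, r--
l=4 r=14: |-8|>|6| out[11]=64, l++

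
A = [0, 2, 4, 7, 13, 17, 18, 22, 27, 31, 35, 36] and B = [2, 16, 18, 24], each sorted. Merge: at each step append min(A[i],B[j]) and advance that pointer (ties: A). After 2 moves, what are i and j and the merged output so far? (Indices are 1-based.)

i=3, j=1, merged so far=[0, 2]

i=1 j=1: A[i]=0<=B[j]=2 take 0, i++
i=2 j=1: A[i]=2<=B[j]=2 take 2, i++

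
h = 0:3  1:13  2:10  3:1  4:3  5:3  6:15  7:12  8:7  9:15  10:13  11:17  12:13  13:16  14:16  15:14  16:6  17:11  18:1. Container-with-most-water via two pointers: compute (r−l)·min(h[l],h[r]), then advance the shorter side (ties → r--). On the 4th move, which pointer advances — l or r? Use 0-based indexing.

l=0 r=18: min(3,1)*18=18 best=18 *, r--
l=0 r=17: min(3,11)*17=51 best=51 *, l++
l=1 r=17: min(13,11)*16=176 best=176 *, r--
l=1 r=16: min(13,6)*15=90 best=176, r--

r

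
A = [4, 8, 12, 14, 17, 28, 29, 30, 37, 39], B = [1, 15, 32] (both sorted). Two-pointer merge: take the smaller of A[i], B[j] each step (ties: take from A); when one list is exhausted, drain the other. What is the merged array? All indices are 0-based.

[1, 4, 8, 12, 14, 15, 17, 28, 29, 30, 32, 37, 39]

i=0 j=0: A[i]=4>B[j]=1 take 1, j++
i=0 j=1: A[i]=4<=B[j]=15 take 4, i++
i=1 j=1: A[i]=8<=B[j]=15 take 8, i++
i=2 j=1: A[i]=12<=B[j]=15 take 12, i++
i=3 j=1: A[i]=14<=B[j]=15 take 14, i++
i=4 j=1: A[i]=17>B[j]=15 take 15, j++
i=4 j=2: A[i]=17<=B[j]=32 take 17, i++
i=5 j=2: A[i]=28<=B[j]=32 take 28, i++
i=6 j=2: A[i]=29<=B[j]=32 take 29, i++
i=7 j=2: A[i]=30<=B[j]=32 take 30, i++
i=8 j=2: A[i]=37>B[j]=32 take 32, j++
i=8 j=3: B done, take A[i]=37, i++
i=9 j=3: B done, take A[i]=39, i++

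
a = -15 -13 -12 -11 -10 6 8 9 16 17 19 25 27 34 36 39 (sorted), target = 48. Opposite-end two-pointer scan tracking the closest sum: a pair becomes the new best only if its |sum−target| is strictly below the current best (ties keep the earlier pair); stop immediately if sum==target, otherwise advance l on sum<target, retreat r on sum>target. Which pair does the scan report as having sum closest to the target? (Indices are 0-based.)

pair (9, 39) with sum 48 (|Δ|=0)

l=0 r=15: -15+39=24 d=24 *, l++
l=1 r=15: -13+39=26 d=22 *, l++
l=2 r=15: -12+39=27 d=21 *, l++
l=3 r=15: -11+39=28 d=20 *, l++
l=4 r=15: -10+39=29 d=19 *, l++
l=5 r=15: 6+39=45 d=3 *, l++
l=6 r=15: 8+39=47 d=1 *, l++
l=7 r=15: 9+39=48 d=0 *, stop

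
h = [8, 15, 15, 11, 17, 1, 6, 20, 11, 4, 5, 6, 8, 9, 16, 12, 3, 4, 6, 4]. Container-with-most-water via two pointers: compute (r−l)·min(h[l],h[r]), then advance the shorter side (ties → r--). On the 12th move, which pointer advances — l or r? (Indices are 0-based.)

r

l=0 r=19: min(8,4)*19=76 best=76 *, r--
l=0 r=18: min(8,6)*18=108 best=108 *, r--
l=0 r=17: min(8,4)*17=68 best=108, r--
l=0 r=16: min(8,3)*16=48 best=108, r--
l=0 r=15: min(8,12)*15=120 best=120 *, l++
l=1 r=15: min(15,12)*14=168 best=168 *, r--
l=1 r=14: min(15,16)*13=195 best=195 *, l++
l=2 r=14: min(15,16)*12=180 best=195, l++
l=3 r=14: min(11,16)*11=121 best=195, l++
l=4 r=14: min(17,16)*10=160 best=195, r--
l=4 r=13: min(17,9)*9=81 best=195, r--
l=4 r=12: min(17,8)*8=64 best=195, r--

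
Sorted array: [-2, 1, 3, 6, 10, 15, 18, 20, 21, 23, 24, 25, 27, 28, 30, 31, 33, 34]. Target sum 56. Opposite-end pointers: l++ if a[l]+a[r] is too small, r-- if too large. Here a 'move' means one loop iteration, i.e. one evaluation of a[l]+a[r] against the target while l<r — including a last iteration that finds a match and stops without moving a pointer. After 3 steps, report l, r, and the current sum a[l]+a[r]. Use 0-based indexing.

[0,17] -2+34=32 <56 → l++
[1,17] 1+34=35 <56 → l++
[2,17] 3+34=37 <56 → l++

l=3, r=17, sum=40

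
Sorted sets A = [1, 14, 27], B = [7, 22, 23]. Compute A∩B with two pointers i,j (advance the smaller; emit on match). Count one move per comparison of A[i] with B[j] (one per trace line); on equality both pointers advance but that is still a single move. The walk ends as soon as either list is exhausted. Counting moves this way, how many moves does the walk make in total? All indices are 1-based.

[i=1,j=1] 1<7 → i++
[i=2,j=1] 14>7 → j++
[i=2,j=2] 14<22 → i++
[i=3,j=2] 27>22 → j++
[i=3,j=3] 27>23 → j++

5 moves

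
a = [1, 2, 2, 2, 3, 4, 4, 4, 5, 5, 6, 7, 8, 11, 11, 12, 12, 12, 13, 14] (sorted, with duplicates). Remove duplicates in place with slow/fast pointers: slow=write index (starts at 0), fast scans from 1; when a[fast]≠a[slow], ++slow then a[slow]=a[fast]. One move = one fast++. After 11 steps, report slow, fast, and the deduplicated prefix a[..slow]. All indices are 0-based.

slow=6, fast=12, prefix=[1, 2, 3, 4, 5, 6, 7]

(s=0,f=1) a[fast]=2≠a[slow]=1 write a[1]=2 → slow++,fast++
(s=1,f=2) a[fast]=2=a[slow] dup → fast++
(s=1,f=3) a[fast]=2=a[slow] dup → fast++
(s=1,f=4) a[fast]=3≠a[slow]=2 write a[2]=3 → slow++,fast++
(s=2,f=5) a[fast]=4≠a[slow]=3 write a[3]=4 → slow++,fast++
(s=3,f=6) a[fast]=4=a[slow] dup → fast++
(s=3,f=7) a[fast]=4=a[slow] dup → fast++
(s=3,f=8) a[fast]=5≠a[slow]=4 write a[4]=5 → slow++,fast++
(s=4,f=9) a[fast]=5=a[slow] dup → fast++
(s=4,f=10) a[fast]=6≠a[slow]=5 write a[5]=6 → slow++,fast++
(s=5,f=11) a[fast]=7≠a[slow]=6 write a[6]=7 → slow++,fast++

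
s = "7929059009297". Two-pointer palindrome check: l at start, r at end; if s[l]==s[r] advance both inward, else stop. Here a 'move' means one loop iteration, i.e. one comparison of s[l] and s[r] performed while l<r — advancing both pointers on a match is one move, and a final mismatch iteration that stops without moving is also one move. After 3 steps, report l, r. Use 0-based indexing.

l=0 r=12: '7'=='7', l++,r--
l=1 r=11: '9'=='9', l++,r--
l=2 r=10: '2'=='2', l++,r--

l=3, r=9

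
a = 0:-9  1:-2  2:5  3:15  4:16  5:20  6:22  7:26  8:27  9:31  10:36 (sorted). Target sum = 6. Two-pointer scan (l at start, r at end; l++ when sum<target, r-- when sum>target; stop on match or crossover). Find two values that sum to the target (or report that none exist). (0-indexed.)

(-9, 15)

[0,10] -9+36=27 >6 → r--
[0,9] -9+31=22 >6 → r--
[0,8] -9+27=18 >6 → r--
[0,7] -9+26=17 >6 → r--
[0,6] -9+22=13 >6 → r--
[0,5] -9+20=11 >6 → r--
[0,4] -9+16=7 >6 → r--
[0,3] -9+15=6 → found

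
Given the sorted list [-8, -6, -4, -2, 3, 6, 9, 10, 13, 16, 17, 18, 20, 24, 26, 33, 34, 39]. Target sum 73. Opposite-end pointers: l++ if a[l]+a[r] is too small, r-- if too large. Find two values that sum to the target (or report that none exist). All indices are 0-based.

[0,17] -8+39=31 <73 → l++
[1,17] -6+39=33 <73 → l++
[2,17] -4+39=35 <73 → l++
[3,17] -2+39=37 <73 → l++
[4,17] 3+39=42 <73 → l++
[5,17] 6+39=45 <73 → l++
[6,17] 9+39=48 <73 → l++
[7,17] 10+39=49 <73 → l++
[8,17] 13+39=52 <73 → l++
[9,17] 16+39=55 <73 → l++
[10,17] 17+39=56 <73 → l++
[11,17] 18+39=57 <73 → l++
[12,17] 20+39=59 <73 → l++
[13,17] 24+39=63 <73 → l++
[14,17] 26+39=65 <73 → l++
[15,17] 33+39=72 <73 → l++
[16,17] 34+39=73 → found

(34, 39)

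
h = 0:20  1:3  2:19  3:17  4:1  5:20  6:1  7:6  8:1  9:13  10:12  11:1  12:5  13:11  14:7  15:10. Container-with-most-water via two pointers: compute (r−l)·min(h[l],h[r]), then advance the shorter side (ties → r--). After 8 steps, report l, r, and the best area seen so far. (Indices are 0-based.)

l=0, r=7, best area=150

[0,15] min(20,10)*15=150 best=150 * → r--
[0,14] min(20,7)*14=98 best=150 → r--
[0,13] min(20,11)*13=143 best=150 → r--
[0,12] min(20,5)*12=60 best=150 → r--
[0,11] min(20,1)*11=11 best=150 → r--
[0,10] min(20,12)*10=120 best=150 → r--
[0,9] min(20,13)*9=117 best=150 → r--
[0,8] min(20,1)*8=8 best=150 → r--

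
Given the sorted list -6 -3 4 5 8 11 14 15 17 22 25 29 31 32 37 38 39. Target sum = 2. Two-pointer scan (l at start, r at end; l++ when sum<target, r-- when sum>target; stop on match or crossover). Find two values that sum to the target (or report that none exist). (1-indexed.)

[1,17] -6+39=33 >2 → r--
[1,16] -6+38=32 >2 → r--
[1,15] -6+37=31 >2 → r--
[1,14] -6+32=26 >2 → r--
[1,13] -6+31=25 >2 → r--
[1,12] -6+29=23 >2 → r--
[1,11] -6+25=19 >2 → r--
[1,10] -6+22=16 >2 → r--
[1,9] -6+17=11 >2 → r--
[1,8] -6+15=9 >2 → r--
[1,7] -6+14=8 >2 → r--
[1,6] -6+11=5 >2 → r--
[1,5] -6+8=2 → found

(-6, 8)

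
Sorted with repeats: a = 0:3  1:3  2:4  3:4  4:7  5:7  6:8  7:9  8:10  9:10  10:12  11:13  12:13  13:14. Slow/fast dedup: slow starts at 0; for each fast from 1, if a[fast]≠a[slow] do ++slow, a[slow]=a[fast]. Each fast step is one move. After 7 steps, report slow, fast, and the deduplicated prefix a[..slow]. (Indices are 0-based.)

slow=0 fast=1: a[fast]=3=a[slow] dup, fast++
slow=0 fast=2: a[fast]=4≠a[slow]=3 write a[1]=4, slow++,fast++
slow=1 fast=3: a[fast]=4=a[slow] dup, fast++
slow=1 fast=4: a[fast]=7≠a[slow]=4 write a[2]=7, slow++,fast++
slow=2 fast=5: a[fast]=7=a[slow] dup, fast++
slow=2 fast=6: a[fast]=8≠a[slow]=7 write a[3]=8, slow++,fast++
slow=3 fast=7: a[fast]=9≠a[slow]=8 write a[4]=9, slow++,fast++

slow=4, fast=8, prefix=[3, 4, 7, 8, 9]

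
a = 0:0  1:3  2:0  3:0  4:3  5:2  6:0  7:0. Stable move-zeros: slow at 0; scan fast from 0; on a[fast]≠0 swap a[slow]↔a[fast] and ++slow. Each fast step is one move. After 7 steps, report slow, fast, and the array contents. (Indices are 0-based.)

slow=3, fast=7, a=[3, 3, 2, 0, 0, 0, 0, 0]

(s=0,f=0) a[fast]=0 → fast++
(s=0,f=1) a[fast]=3≠0 swap→a[0]=3 → slow++,fast++
(s=1,f=2) a[fast]=0 → fast++
(s=1,f=3) a[fast]=0 → fast++
(s=1,f=4) a[fast]=3≠0 swap→a[1]=3 → slow++,fast++
(s=2,f=5) a[fast]=2≠0 swap→a[2]=2 → slow++,fast++
(s=3,f=6) a[fast]=0 → fast++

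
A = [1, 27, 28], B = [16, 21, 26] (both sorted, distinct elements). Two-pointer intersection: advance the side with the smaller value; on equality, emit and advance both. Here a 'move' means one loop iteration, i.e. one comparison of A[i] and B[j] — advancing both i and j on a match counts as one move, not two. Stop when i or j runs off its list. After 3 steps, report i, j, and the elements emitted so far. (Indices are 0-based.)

[i=0,j=0] 1<16 → i++
[i=1,j=0] 27>16 → j++
[i=1,j=1] 27>21 → j++

i=1, j=2, emitted=[]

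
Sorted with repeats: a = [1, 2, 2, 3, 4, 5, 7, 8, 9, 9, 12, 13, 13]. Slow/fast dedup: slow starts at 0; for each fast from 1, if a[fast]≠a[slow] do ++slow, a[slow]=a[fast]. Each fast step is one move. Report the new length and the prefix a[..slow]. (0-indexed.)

length 10; prefix = [1, 2, 3, 4, 5, 7, 8, 9, 12, 13]

slow=0 fast=1: a[fast]=2≠a[slow]=1 write a[1]=2, slow++,fast++
slow=1 fast=2: a[fast]=2=a[slow] dup, fast++
slow=1 fast=3: a[fast]=3≠a[slow]=2 write a[2]=3, slow++,fast++
slow=2 fast=4: a[fast]=4≠a[slow]=3 write a[3]=4, slow++,fast++
slow=3 fast=5: a[fast]=5≠a[slow]=4 write a[4]=5, slow++,fast++
slow=4 fast=6: a[fast]=7≠a[slow]=5 write a[5]=7, slow++,fast++
slow=5 fast=7: a[fast]=8≠a[slow]=7 write a[6]=8, slow++,fast++
slow=6 fast=8: a[fast]=9≠a[slow]=8 write a[7]=9, slow++,fast++
slow=7 fast=9: a[fast]=9=a[slow] dup, fast++
slow=7 fast=10: a[fast]=12≠a[slow]=9 write a[8]=12, slow++,fast++
slow=8 fast=11: a[fast]=13≠a[slow]=12 write a[9]=13, slow++,fast++
slow=9 fast=12: a[fast]=13=a[slow] dup, fast++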